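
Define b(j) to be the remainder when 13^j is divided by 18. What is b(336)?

Computing terms: b(0) = 1; b(1) = 13; b(2) = 7; b(3) = 1.
The sequence repeats with period 3.
So b(336) = b(0 + ((336-0) mod 3)) = b(0) = 1.

1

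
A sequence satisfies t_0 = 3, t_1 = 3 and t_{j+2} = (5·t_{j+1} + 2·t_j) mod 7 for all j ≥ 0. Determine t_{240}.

Listing terms: t_0 = 3,  t_1 = 3,  t_2 = 0,  t_3 = 6,  t_4 = 2,  t_5 = 1,  t_6 = 2,  t_7 = 5,  t_8 = 1,  t_9 = 1,  t_{10} = 0,  t_{11} = 2,  t_{12} = 3,  t_{13} = 5,  t_{14} = 3,  t_{15} = 4,  t_{16} = 5,  t_{17} = 5,  t_{18} = 0,  t_{19} = 3,  t_{20} = 1,  t_{21} = 4,  t_{22} = 1,  t_{23} = 6,  t_{24} = 4,  t_{25} = 4,  t_{26} = 0,  t_{27} = 1,  t_{28} = 5,  t_{29} = 6,  t_{30} = 5,  t_{31} = 2,  t_{32} = 6,  t_{33} = 6,  t_{34} = 0,  t_{35} = 5,  t_{36} = 4,  t_{37} = 2,  t_{38} = 4,  t_{39} = 3,  t_{40} = 2,  t_{41} = 2,  t_{42} = 0,  t_{43} = 4,  t_{44} = 6,  t_{45} = 3,  t_{46} = 6,  t_{47} = 1,  t_{48} = 3,  t_{49} = 3.
The sequence repeats with period 48.
So t_{240} = t_{0 + ((240-0) mod 48)} = t_0 = 3.

3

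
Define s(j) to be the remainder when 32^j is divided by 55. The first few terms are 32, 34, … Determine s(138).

Computing terms: s(1) = 32,  s(2) = 34,  s(3) = 43,  s(4) = 1,  s(5) = 32.
Since s(5) = s(1) = 32, the sequence is periodic with period 4.
(138 - 1) mod 4 = 1, so s(138) = s(2) = 34.

34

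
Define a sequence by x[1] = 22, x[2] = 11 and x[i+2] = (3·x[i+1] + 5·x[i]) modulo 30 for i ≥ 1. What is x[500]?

19

Listing terms: x[1] = 22, x[2] = 11, x[3] = 23, x[4] = 4, x[5] = 7, x[6] = 11, x[7] = 8, x[8] = 19, x[9] = 7, x[10] = 26, x[11] = 23, x[12] = 19, x[13] = 22, x[14] = 11.
The sequence repeats with period 12.
(500 - 1) mod 12 = 7, so x[500] = x[8] = 19.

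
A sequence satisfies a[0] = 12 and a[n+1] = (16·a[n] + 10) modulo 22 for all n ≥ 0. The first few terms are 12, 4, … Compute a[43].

We have a[0] = 12, a[1] = 4, a[2] = 8, a[3] = 6, a[4] = 18, a[5] = 12.
Since a[5] = a[0] = 12, the sequence is periodic with period 5.
So a[43] = a[0 + ((43-0) mod 5)] = a[3] = 6.

6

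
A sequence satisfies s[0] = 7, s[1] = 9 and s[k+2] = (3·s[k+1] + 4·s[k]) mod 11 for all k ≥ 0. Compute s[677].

We have s[0] = 7; s[1] = 9; s[2] = 0; s[3] = 3; s[4] = 9; s[5] = 6; s[6] = 10; s[7] = 10; s[8] = 4; s[9] = 8; s[10] = 7; s[11] = 9.
The sequence repeats with period 10.
So s[677] = s[0 + ((677-0) mod 10)] = s[7] = 10.

10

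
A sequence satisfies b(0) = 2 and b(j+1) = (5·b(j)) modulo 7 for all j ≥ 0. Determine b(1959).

b(0) = 2; b(1) = 3; b(2) = 1; b(3) = 5; b(4) = 4; b(5) = 6; b(6) = 2.
Since b(6) = b(0) = 2, the sequence is periodic with period 6.
(1959 - 0) mod 6 = 3, so b(1959) = b(3) = 5.

5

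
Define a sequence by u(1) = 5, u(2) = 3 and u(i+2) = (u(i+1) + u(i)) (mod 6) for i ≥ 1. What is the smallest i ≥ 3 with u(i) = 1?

5

u(1) = 5; u(2) = 3; u(3) = 2; u(4) = 5; u(5) = 1; u(6) = 0; u(7) = 1; u(8) = 1; u(9) = 2; u(10) = 3; u(11) = 5; u(12) = 2; u(13) = 1; u(14) = 3; u(15) = 4; u(16) = 1; u(17) = 5; u(18) = 0; u(19) = 5; u(20) = 5; u(21) = 4; u(22) = 3; u(23) = 1; u(24) = 4; u(25) = 5; u(26) = 3.
The sequence repeats with period 24.
The value 1 first appears (with i ≥ 3) at u(5).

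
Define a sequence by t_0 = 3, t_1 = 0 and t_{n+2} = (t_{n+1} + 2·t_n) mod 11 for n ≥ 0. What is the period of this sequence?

10

Listing terms: t_0 = 3; t_1 = 0; t_2 = 6; t_3 = 6; t_4 = 7; t_5 = 8; t_6 = 0; t_7 = 5; t_8 = 5; t_9 = 4; t_{10} = 3; t_{11} = 0.
Since (t_{10}, t_{11}) = (t_0, t_1) = (3, 0) (two consecutive terms determine the rest), the sequence is periodic with period 10.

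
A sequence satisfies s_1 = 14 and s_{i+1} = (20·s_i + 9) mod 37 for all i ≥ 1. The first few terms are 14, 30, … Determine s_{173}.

We have s_1 = 14,  s_2 = 30,  s_3 = 17,  s_4 = 16,  s_5 = 33,  s_6 = 3,  s_7 = 32,  s_8 = 20,  s_9 = 2,  s_{10} = 12,  s_{11} = 27,  s_{12} = 31,  s_{13} = 0,  s_{14} = 9,  s_{15} = 4,  s_{16} = 15,  s_{17} = 13,  s_{18} = 10,  s_{19} = 24,  s_{20} = 8,  s_{21} = 21,  s_{22} = 22,  s_{23} = 5,  s_{24} = 35,  s_{25} = 6,  s_{26} = 18,  s_{27} = 36,  s_{28} = 26,  s_{29} = 11,  s_{30} = 7,  s_{31} = 1,  s_{32} = 29,  s_{33} = 34,  s_{34} = 23,  s_{35} = 25,  s_{36} = 28,  s_{37} = 14.
The sequence repeats with period 36.
So s_{173} = s_{1 + ((173-1) mod 36)} = s_{29} = 11.

11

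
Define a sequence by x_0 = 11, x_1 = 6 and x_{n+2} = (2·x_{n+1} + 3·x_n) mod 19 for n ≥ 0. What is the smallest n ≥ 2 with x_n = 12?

11

x_0 = 11,  x_1 = 6,  x_2 = 7,  x_3 = 13,  x_4 = 9,  x_5 = 0,  x_6 = 8,  x_7 = 16,  x_8 = 18,  x_9 = 8,  x_{10} = 13,  x_{11} = 12,  x_{12} = 6,  x_{13} = 10,  x_{14} = 0,  x_{15} = 11,  x_{16} = 3,  x_{17} = 1,  x_{18} = 11,  x_{19} = 6.
The sequence repeats with period 18.
The value 12 first appears (with n ≥ 2) at x_{11}.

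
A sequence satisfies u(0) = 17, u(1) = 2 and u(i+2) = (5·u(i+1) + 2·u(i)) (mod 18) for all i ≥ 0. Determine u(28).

Listing terms: u(0) = 17; u(1) = 2; u(2) = 8; u(3) = 8; u(4) = 2; u(5) = 8.
Since (u(4), u(5)) = (u(1), u(2)) = (2, 8) (two consecutive terms determine the rest), the sequence is eventually periodic: after a pre-period of length 1 it cycles with period 3.
For i ≥ 1, u(i) depends only on (i - 1) mod 3. (28 - 1) mod 3 = 0, so u(28) = u(1) = 2.

2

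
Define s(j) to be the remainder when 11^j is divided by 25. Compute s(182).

21

We have s(0) = 1; s(1) = 11; s(2) = 21; s(3) = 6; s(4) = 16; s(5) = 1.
Since s(5) = s(0) = 1, the sequence is periodic with period 5.
(182 - 0) mod 5 = 2, so s(182) = s(2) = 21.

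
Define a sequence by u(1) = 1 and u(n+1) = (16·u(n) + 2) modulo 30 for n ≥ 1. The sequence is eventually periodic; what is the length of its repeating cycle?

We have u(1) = 1,  u(2) = 18,  u(3) = 20,  u(4) = 22,  u(5) = 24,  u(6) = 26,  u(7) = 28,  u(8) = 0,  u(9) = 2,  u(10) = 4,  u(11) = 6,  u(12) = 8,  u(13) = 10,  u(14) = 12,  u(15) = 14,  u(16) = 16,  u(17) = 18.
Since u(17) = u(2) = 18, the sequence is eventually periodic: after a pre-period of length 1 it cycles with period 15.

15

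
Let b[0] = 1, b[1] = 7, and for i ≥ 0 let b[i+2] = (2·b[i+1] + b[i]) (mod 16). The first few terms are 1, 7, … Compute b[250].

Listing terms: b[0] = 1,  b[1] = 7,  b[2] = 15,  b[3] = 5,  b[4] = 9,  b[5] = 7,  b[6] = 7,  b[7] = 5,  b[8] = 1,  b[9] = 7.
The sequence repeats with period 8.
So b[250] = b[0 + ((250-0) mod 8)] = b[2] = 15.

15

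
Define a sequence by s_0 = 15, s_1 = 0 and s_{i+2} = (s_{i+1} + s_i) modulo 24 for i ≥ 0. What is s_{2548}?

We have s_0 = 15, s_1 = 0, s_2 = 15, s_3 = 15, s_4 = 6, s_5 = 21, s_6 = 3, s_7 = 0, s_8 = 3, s_9 = 3, s_{10} = 6, s_{11} = 9, s_{12} = 15, s_{13} = 0.
The sequence repeats with period 12.
(2548 - 0) mod 12 = 4, so s_{2548} = s_4 = 6.

6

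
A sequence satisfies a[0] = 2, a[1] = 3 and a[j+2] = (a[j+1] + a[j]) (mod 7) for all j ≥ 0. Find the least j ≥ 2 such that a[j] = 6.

4

We have a[0] = 2, a[1] = 3, a[2] = 5, a[3] = 1, a[4] = 6, a[5] = 0, a[6] = 6, a[7] = 6, a[8] = 5, a[9] = 4, a[10] = 2, a[11] = 6, a[12] = 1, a[13] = 0, a[14] = 1, a[15] = 1, a[16] = 2, a[17] = 3.
Since (a[16], a[17]) = (a[0], a[1]) = (2, 3) (two consecutive terms determine the rest), the sequence is periodic with period 16.
The value 6 first appears (with j ≥ 2) at a[4].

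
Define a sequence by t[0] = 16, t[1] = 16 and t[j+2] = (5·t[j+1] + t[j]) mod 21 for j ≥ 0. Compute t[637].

2

Computing terms: t[0] = 16; t[1] = 16; t[2] = 12; t[3] = 13; t[4] = 14; t[5] = 20; t[6] = 9; t[7] = 2; t[8] = 19; t[9] = 13; t[10] = 0; t[11] = 13; t[12] = 2; t[13] = 2; t[14] = 12; t[15] = 20; t[16] = 7; t[17] = 13; t[18] = 9; t[19] = 16; t[20] = 5; t[21] = 20; t[22] = 0; t[23] = 20; t[24] = 16; t[25] = 16.
Since (t[24], t[25]) = (t[0], t[1]) = (16, 16) (two consecutive terms determine the rest), the sequence is periodic with period 24.
(637 - 0) mod 24 = 13, so t[637] = t[13] = 2.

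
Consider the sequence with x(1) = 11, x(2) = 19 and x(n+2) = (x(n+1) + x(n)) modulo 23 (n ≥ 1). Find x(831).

20

x(1) = 11, x(2) = 19, x(3) = 7, x(4) = 3, x(5) = 10, x(6) = 13, x(7) = 0, x(8) = 13, x(9) = 13, x(10) = 3, x(11) = 16, x(12) = 19, x(13) = 12, x(14) = 8, x(15) = 20, x(16) = 5, x(17) = 2, x(18) = 7, x(19) = 9, x(20) = 16, x(21) = 2, x(22) = 18, x(23) = 20, x(24) = 15, x(25) = 12, x(26) = 4, x(27) = 16, x(28) = 20, x(29) = 13, x(30) = 10, x(31) = 0, x(32) = 10, x(33) = 10, x(34) = 20, x(35) = 7, x(36) = 4, x(37) = 11, x(38) = 15, x(39) = 3, x(40) = 18, x(41) = 21, x(42) = 16, x(43) = 14, x(44) = 7, x(45) = 21, x(46) = 5, x(47) = 3, x(48) = 8, x(49) = 11, x(50) = 19.
The sequence repeats with period 48.
(831 - 1) mod 48 = 14, so x(831) = x(15) = 20.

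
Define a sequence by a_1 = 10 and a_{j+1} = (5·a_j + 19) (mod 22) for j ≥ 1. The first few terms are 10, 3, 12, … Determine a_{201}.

10

Listing terms: a_1 = 10; a_2 = 3; a_3 = 12; a_4 = 13; a_5 = 18; a_6 = 21; a_7 = 14; a_8 = 1; a_9 = 2; a_{10} = 7; a_{11} = 10.
Since a_{11} = a_1 = 10, the sequence is periodic with period 10.
So a_{201} = a_{1 + ((201-1) mod 10)} = a_1 = 10.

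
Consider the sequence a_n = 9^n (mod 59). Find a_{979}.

a_0 = 1, a_1 = 9, a_2 = 22, a_3 = 21, a_4 = 12, a_5 = 49, a_6 = 28, a_7 = 16, a_8 = 26, a_9 = 57, a_{10} = 41, a_{11} = 15, a_{12} = 17, a_{13} = 35, a_{14} = 20, a_{15} = 3, a_{16} = 27, a_{17} = 7, a_{18} = 4, a_{19} = 36, a_{20} = 29, a_{21} = 25, a_{22} = 48, a_{23} = 19, a_{24} = 53, a_{25} = 5, a_{26} = 45, a_{27} = 51, a_{28} = 46, a_{29} = 1.
The sequence repeats with period 29.
So a_{979} = a_{0 + ((979-0) mod 29)} = a_{22} = 48.

48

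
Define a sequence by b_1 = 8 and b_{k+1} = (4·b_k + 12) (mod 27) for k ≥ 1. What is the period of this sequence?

b_1 = 8,  b_2 = 17,  b_3 = 26,  b_4 = 8.
The sequence repeats with period 3.

3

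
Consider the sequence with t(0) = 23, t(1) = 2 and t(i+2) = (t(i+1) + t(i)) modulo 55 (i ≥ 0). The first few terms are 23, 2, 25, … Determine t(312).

25

We have t(0) = 23; t(1) = 2; t(2) = 25; t(3) = 27; t(4) = 52; t(5) = 24; t(6) = 21; t(7) = 45; t(8) = 11; t(9) = 1; t(10) = 12; t(11) = 13; t(12) = 25; t(13) = 38; t(14) = 8; t(15) = 46; t(16) = 54; t(17) = 45; t(18) = 44; t(19) = 34; t(20) = 23; t(21) = 2.
Since (t(20), t(21)) = (t(0), t(1)) = (23, 2) (two consecutive terms determine the rest), the sequence is periodic with period 20.
So t(312) = t(0 + ((312-0) mod 20)) = t(12) = 25.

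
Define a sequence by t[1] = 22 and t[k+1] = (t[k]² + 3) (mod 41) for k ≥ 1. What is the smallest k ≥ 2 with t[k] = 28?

t[1] = 22,  t[2] = 36,  t[3] = 28,  t[4] = 8,  t[5] = 26,  t[6] = 23,  t[7] = 40,  t[8] = 4,  t[9] = 19,  t[10] = 36.
Since t[10] = t[2] = 36, the sequence is eventually periodic: after a pre-period of length 1 it cycles with period 8.
The value 28 first appears (with k ≥ 2) at t[3].

3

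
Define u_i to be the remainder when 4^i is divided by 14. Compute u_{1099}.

4

u_0 = 1,  u_1 = 4,  u_2 = 2,  u_3 = 8,  u_4 = 4.
Since u_4 = u_1 = 4, the sequence is eventually periodic: after a pre-period of length 1 it cycles with period 3.
For i ≥ 1, u_i depends only on (i - 1) mod 3. (1099 - 1) mod 3 = 0, so u_{1099} = u_1 = 4.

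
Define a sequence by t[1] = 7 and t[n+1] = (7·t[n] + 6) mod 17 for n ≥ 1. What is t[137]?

8

t[1] = 7,  t[2] = 4,  t[3] = 0,  t[4] = 6,  t[5] = 14,  t[6] = 2,  t[7] = 3,  t[8] = 10,  t[9] = 8,  t[10] = 11,  t[11] = 15,  t[12] = 9,  t[13] = 1,  t[14] = 13,  t[15] = 12,  t[16] = 5,  t[17] = 7.
The sequence repeats with period 16.
So t[137] = t[1 + ((137-1) mod 16)] = t[9] = 8.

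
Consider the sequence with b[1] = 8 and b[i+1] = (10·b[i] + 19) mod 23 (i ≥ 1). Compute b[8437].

b[1] = 8; b[2] = 7; b[3] = 20; b[4] = 12; b[5] = 1; b[6] = 6; b[7] = 10; b[8] = 4; b[9] = 13; b[10] = 11; b[11] = 14; b[12] = 21; b[13] = 22; b[14] = 9; b[15] = 17; b[16] = 5; b[17] = 0; b[18] = 19; b[19] = 2; b[20] = 16; b[21] = 18; b[22] = 15; b[23] = 8.
The sequence repeats with period 22.
(8437 - 1) mod 22 = 10, so b[8437] = b[11] = 14.

14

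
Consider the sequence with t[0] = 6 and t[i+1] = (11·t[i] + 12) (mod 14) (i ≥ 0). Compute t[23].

Computing terms: t[0] = 6,  t[1] = 8,  t[2] = 2,  t[3] = 6.
Since t[3] = t[0] = 6, the sequence is periodic with period 3.
(23 - 0) mod 3 = 2, so t[23] = t[2] = 2.

2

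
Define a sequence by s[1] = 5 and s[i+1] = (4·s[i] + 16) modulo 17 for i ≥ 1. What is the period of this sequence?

We have s[1] = 5; s[2] = 2; s[3] = 7; s[4] = 10; s[5] = 5.
Since s[5] = s[1] = 5, the sequence is periodic with period 4.

4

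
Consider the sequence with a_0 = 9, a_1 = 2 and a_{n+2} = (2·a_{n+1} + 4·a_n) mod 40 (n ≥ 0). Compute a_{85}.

We have a_0 = 9, a_1 = 2, a_2 = 0, a_3 = 8, a_4 = 16, a_5 = 24, a_6 = 32, a_7 = 0, a_8 = 8.
Since (a_7, a_8) = (a_2, a_3) = (0, 8) (two consecutive terms determine the rest), the sequence is eventually periodic: after a pre-period of length 2 it cycles with period 5.
For n ≥ 2, a_n depends only on (n - 2) mod 5. (85 - 2) mod 5 = 3, so a_{85} = a_5 = 24.

24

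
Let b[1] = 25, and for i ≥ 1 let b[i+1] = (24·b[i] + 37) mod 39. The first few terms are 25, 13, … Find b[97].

Computing terms: b[1] = 25, b[2] = 13, b[3] = 37, b[4] = 28, b[5] = 7, b[6] = 10, b[7] = 4, b[8] = 16, b[9] = 31, b[10] = 1, b[11] = 22, b[12] = 19, b[13] = 25.
Since b[13] = b[1] = 25, the sequence is periodic with period 12.
(97 - 1) mod 12 = 0, so b[97] = b[1] = 25.

25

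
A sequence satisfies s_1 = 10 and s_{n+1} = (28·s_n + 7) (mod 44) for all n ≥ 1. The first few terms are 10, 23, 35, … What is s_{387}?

We have s_1 = 10,  s_2 = 23,  s_3 = 35,  s_4 = 19,  s_5 = 11,  s_6 = 7,  s_7 = 27,  s_8 = 15,  s_9 = 31,  s_{10} = 39,  s_{11} = 43,  s_{12} = 23.
Since s_{12} = s_2 = 23, the sequence is eventually periodic: after a pre-period of length 1 it cycles with period 10.
For n ≥ 2, s_n depends only on (n - 2) mod 10. (387 - 2) mod 10 = 5, so s_{387} = s_7 = 27.

27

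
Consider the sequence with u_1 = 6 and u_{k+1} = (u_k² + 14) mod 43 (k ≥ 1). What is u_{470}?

Computing terms: u_1 = 6, u_2 = 7, u_3 = 20, u_4 = 27, u_5 = 12, u_6 = 29, u_7 = 38, u_8 = 39, u_9 = 30, u_{10} = 11, u_{11} = 6.
Since u_{11} = u_1 = 6, the sequence is periodic with period 10.
So u_{470} = u_{1 + ((470-1) mod 10)} = u_{10} = 11.

11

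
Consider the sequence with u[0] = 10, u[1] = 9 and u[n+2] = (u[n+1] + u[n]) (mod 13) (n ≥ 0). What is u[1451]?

4

We have u[0] = 10,  u[1] = 9,  u[2] = 6,  u[3] = 2,  u[4] = 8,  u[5] = 10,  u[6] = 5,  u[7] = 2,  u[8] = 7,  u[9] = 9,  u[10] = 3,  u[11] = 12,  u[12] = 2,  u[13] = 1,  u[14] = 3,  u[15] = 4,  u[16] = 7,  u[17] = 11,  u[18] = 5,  u[19] = 3,  u[20] = 8,  u[21] = 11,  u[22] = 6,  u[23] = 4,  u[24] = 10,  u[25] = 1,  u[26] = 11,  u[27] = 12,  u[28] = 10,  u[29] = 9.
The sequence repeats with period 28.
So u[1451] = u[0 + ((1451-0) mod 28)] = u[23] = 4.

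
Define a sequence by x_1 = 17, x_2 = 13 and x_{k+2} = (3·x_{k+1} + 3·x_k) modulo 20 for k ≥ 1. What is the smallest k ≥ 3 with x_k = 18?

6

x_1 = 17; x_2 = 13; x_3 = 10; x_4 = 9; x_5 = 17; x_6 = 18; x_7 = 5; x_8 = 9; x_9 = 2; x_{10} = 13; x_{11} = 5; x_{12} = 14; x_{13} = 17; x_{14} = 13.
The sequence repeats with period 12.
The value 18 first appears (with k ≥ 3) at x_6.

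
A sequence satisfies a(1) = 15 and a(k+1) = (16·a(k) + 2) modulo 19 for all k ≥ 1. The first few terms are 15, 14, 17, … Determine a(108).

2

Listing terms: a(1) = 15, a(2) = 14, a(3) = 17, a(4) = 8, a(5) = 16, a(6) = 11, a(7) = 7, a(8) = 0, a(9) = 2, a(10) = 15.
Since a(10) = a(1) = 15, the sequence is periodic with period 9.
(108 - 1) mod 9 = 8, so a(108) = a(9) = 2.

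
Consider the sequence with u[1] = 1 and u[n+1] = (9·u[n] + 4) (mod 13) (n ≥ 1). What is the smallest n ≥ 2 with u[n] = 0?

2

Listing terms: u[1] = 1,  u[2] = 0,  u[3] = 4,  u[4] = 1.
Since u[4] = u[1] = 1, the sequence is periodic with period 3.
The value 0 first appears (with n ≥ 2) at u[2].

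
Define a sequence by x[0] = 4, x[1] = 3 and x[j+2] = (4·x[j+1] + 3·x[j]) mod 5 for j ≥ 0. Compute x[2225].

2

We have x[0] = 4; x[1] = 3; x[2] = 4; x[3] = 0; x[4] = 2; x[5] = 3; x[6] = 3; x[7] = 1; x[8] = 3; x[9] = 0; x[10] = 4; x[11] = 1; x[12] = 1; x[13] = 2; x[14] = 1; x[15] = 0; x[16] = 3; x[17] = 2; x[18] = 2; x[19] = 4; x[20] = 2; x[21] = 0; x[22] = 1; x[23] = 4; x[24] = 4; x[25] = 3.
The sequence repeats with period 24.
(2225 - 0) mod 24 = 17, so x[2225] = x[17] = 2.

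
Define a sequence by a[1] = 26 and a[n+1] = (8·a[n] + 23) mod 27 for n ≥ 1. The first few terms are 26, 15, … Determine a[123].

8

Computing terms: a[1] = 26,  a[2] = 15,  a[3] = 8,  a[4] = 6,  a[5] = 17,  a[6] = 24,  a[7] = 26.
The sequence repeats with period 6.
(123 - 1) mod 6 = 2, so a[123] = a[3] = 8.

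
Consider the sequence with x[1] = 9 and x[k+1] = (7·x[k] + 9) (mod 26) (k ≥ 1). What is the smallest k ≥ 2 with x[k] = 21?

11

x[1] = 9,  x[2] = 20,  x[3] = 19,  x[4] = 12,  x[5] = 15,  x[6] = 10,  x[7] = 1,  x[8] = 16,  x[9] = 17,  x[10] = 24,  x[11] = 21,  x[12] = 0,  x[13] = 9.
The sequence repeats with period 12.
The value 21 first appears (with k ≥ 2) at x[11].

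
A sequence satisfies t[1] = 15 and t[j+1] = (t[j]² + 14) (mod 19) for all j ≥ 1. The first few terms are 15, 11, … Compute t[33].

15

Computing terms: t[1] = 15, t[2] = 11, t[3] = 2, t[4] = 18, t[5] = 15.
The sequence repeats with period 4.
(33 - 1) mod 4 = 0, so t[33] = t[1] = 15.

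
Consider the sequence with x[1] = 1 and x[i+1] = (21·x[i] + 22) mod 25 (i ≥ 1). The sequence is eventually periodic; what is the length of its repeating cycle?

25

Listing terms: x[1] = 1, x[2] = 18, x[3] = 0, x[4] = 22, x[5] = 9, x[6] = 11, x[7] = 3, x[8] = 10, x[9] = 7, x[10] = 19, x[11] = 21, x[12] = 13, x[13] = 20, x[14] = 17, x[15] = 4, x[16] = 6, x[17] = 23, x[18] = 5, x[19] = 2, x[20] = 14, x[21] = 16, x[22] = 8, x[23] = 15, x[24] = 12, x[25] = 24, x[26] = 1.
The sequence repeats with period 25.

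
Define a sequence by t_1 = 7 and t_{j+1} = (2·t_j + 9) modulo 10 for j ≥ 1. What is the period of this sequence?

4

Listing terms: t_1 = 7; t_2 = 3; t_3 = 5; t_4 = 9; t_5 = 7.
The sequence repeats with period 4.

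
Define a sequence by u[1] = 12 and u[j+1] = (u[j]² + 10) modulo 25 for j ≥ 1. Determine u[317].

We have u[1] = 12, u[2] = 4, u[3] = 1, u[4] = 11, u[5] = 6, u[6] = 21, u[7] = 1.
Since u[7] = u[3] = 1, the sequence is eventually periodic: after a pre-period of length 2 it cycles with period 4.
For j ≥ 3, u[j] depends only on (j - 3) mod 4. (317 - 3) mod 4 = 2, so u[317] = u[5] = 6.

6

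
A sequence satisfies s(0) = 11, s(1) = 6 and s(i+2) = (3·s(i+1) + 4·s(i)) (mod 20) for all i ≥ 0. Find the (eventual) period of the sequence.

We have s(0) = 11,  s(1) = 6,  s(2) = 2,  s(3) = 10,  s(4) = 18,  s(5) = 14,  s(6) = 14,  s(7) = 18,  s(8) = 10,  s(9) = 2,  s(10) = 6,  s(11) = 6,  s(12) = 2.
Since (s(11), s(12)) = (s(1), s(2)) = (6, 2) (two consecutive terms determine the rest), the sequence is eventually periodic: after a pre-period of length 1 it cycles with period 10.

10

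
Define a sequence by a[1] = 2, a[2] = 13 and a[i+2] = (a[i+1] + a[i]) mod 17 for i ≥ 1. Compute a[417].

2

Computing terms: a[1] = 2, a[2] = 13, a[3] = 15, a[4] = 11, a[5] = 9, a[6] = 3, a[7] = 12, a[8] = 15, a[9] = 10, a[10] = 8, a[11] = 1, a[12] = 9, a[13] = 10, a[14] = 2, a[15] = 12, a[16] = 14, a[17] = 9, a[18] = 6, a[19] = 15, a[20] = 4, a[21] = 2, a[22] = 6, a[23] = 8, a[24] = 14, a[25] = 5, a[26] = 2, a[27] = 7, a[28] = 9, a[29] = 16, a[30] = 8, a[31] = 7, a[32] = 15, a[33] = 5, a[34] = 3, a[35] = 8, a[36] = 11, a[37] = 2, a[38] = 13.
Since (a[37], a[38]) = (a[1], a[2]) = (2, 13) (two consecutive terms determine the rest), the sequence is periodic with period 36.
(417 - 1) mod 36 = 20, so a[417] = a[21] = 2.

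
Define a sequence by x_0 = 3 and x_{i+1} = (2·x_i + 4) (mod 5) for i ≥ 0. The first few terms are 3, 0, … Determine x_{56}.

3

Computing terms: x_0 = 3,  x_1 = 0,  x_2 = 4,  x_3 = 2,  x_4 = 3.
The sequence repeats with period 4.
So x_{56} = x_{0 + ((56-0) mod 4)} = x_0 = 3.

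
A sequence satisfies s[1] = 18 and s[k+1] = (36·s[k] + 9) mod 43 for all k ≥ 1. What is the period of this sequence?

3

s[1] = 18; s[2] = 12; s[3] = 11; s[4] = 18.
Since s[4] = s[1] = 18, the sequence is periodic with period 3.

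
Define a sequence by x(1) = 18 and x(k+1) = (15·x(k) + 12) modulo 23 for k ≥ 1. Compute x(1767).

11

x(1) = 18,  x(2) = 6,  x(3) = 10,  x(4) = 1,  x(5) = 4,  x(6) = 3,  x(7) = 11,  x(8) = 16,  x(9) = 22,  x(10) = 20,  x(11) = 13,  x(12) = 0,  x(13) = 12,  x(14) = 8,  x(15) = 17,  x(16) = 14,  x(17) = 15,  x(18) = 7,  x(19) = 2,  x(20) = 19,  x(21) = 21,  x(22) = 5,  x(23) = 18.
The sequence repeats with period 22.
So x(1767) = x(1 + ((1767-1) mod 22)) = x(7) = 11.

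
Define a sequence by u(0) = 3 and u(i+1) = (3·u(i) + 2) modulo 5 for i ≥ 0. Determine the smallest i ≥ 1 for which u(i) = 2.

We have u(0) = 3; u(1) = 1; u(2) = 0; u(3) = 2; u(4) = 3.
The sequence repeats with period 4.
The value 2 first appears (with i ≥ 1) at u(3).

3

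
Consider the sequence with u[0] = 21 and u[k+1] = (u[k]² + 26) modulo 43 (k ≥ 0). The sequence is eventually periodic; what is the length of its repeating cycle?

u[0] = 21; u[1] = 37; u[2] = 19; u[3] = 0; u[4] = 26; u[5] = 14; u[6] = 7; u[7] = 32; u[8] = 18; u[9] = 6; u[10] = 19.
Since u[10] = u[2] = 19, the sequence is eventually periodic: after a pre-period of length 2 it cycles with period 8.

8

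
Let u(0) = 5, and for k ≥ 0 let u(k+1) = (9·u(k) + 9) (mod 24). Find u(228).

Listing terms: u(0) = 5, u(1) = 6, u(2) = 15, u(3) = 0, u(4) = 9, u(5) = 18, u(6) = 3, u(7) = 12, u(8) = 21, u(9) = 6.
Since u(9) = u(1) = 6, the sequence is eventually periodic: after a pre-period of length 1 it cycles with period 8.
For k ≥ 1, u(k) depends only on (k - 1) mod 8. (228 - 1) mod 8 = 3, so u(228) = u(4) = 9.

9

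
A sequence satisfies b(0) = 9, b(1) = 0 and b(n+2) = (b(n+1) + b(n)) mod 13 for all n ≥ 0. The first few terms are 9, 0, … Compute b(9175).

12

We have b(0) = 9; b(1) = 0; b(2) = 9; b(3) = 9; b(4) = 5; b(5) = 1; b(6) = 6; b(7) = 7; b(8) = 0; b(9) = 7; b(10) = 7; b(11) = 1; b(12) = 8; b(13) = 9; b(14) = 4; b(15) = 0; b(16) = 4; b(17) = 4; b(18) = 8; b(19) = 12; b(20) = 7; b(21) = 6; b(22) = 0; b(23) = 6; b(24) = 6; b(25) = 12; b(26) = 5; b(27) = 4; b(28) = 9; b(29) = 0.
Since (b(28), b(29)) = (b(0), b(1)) = (9, 0) (two consecutive terms determine the rest), the sequence is periodic with period 28.
So b(9175) = b(0 + ((9175-0) mod 28)) = b(19) = 12.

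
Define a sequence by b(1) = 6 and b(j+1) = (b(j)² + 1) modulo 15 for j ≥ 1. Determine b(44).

2

Listing terms: b(1) = 6,  b(2) = 7,  b(3) = 5,  b(4) = 11,  b(5) = 2,  b(6) = 5.
Since b(6) = b(3) = 5, the sequence is eventually periodic: after a pre-period of length 2 it cycles with period 3.
For j ≥ 3, b(j) depends only on (j - 3) mod 3. (44 - 3) mod 3 = 2, so b(44) = b(5) = 2.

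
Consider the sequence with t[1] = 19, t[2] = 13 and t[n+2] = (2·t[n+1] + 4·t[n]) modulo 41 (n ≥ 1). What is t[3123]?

We have t[1] = 19; t[2] = 13; t[3] = 20; t[4] = 10; t[5] = 18; t[6] = 35; t[7] = 19; t[8] = 14; t[9] = 22; t[10] = 18; t[11] = 1; t[12] = 33; t[13] = 29; t[14] = 26; t[15] = 4; t[16] = 30; t[17] = 35; t[18] = 26; t[19] = 28; t[20] = 37; t[21] = 22; t[22] = 28; t[23] = 21; t[24] = 31; t[25] = 23; t[26] = 6; t[27] = 22; t[28] = 27; t[29] = 19; t[30] = 23; t[31] = 40; t[32] = 8; t[33] = 12; t[34] = 15; t[35] = 37; t[36] = 11; t[37] = 6; t[38] = 15; t[39] = 13; t[40] = 4; t[41] = 19; t[42] = 13.
Since (t[41], t[42]) = (t[1], t[2]) = (19, 13) (two consecutive terms determine the rest), the sequence is periodic with period 40.
(3123 - 1) mod 40 = 2, so t[3123] = t[3] = 20.

20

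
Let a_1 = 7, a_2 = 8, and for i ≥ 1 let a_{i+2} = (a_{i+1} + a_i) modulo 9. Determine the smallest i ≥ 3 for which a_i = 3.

Computing terms: a_1 = 7,  a_2 = 8,  a_3 = 6,  a_4 = 5,  a_5 = 2,  a_6 = 7,  a_7 = 0,  a_8 = 7,  a_9 = 7,  a_{10} = 5,  a_{11} = 3,  a_{12} = 8,  a_{13} = 2,  a_{14} = 1,  a_{15} = 3,  a_{16} = 4,  a_{17} = 7,  a_{18} = 2,  a_{19} = 0,  a_{20} = 2,  a_{21} = 2,  a_{22} = 4,  a_{23} = 6,  a_{24} = 1,  a_{25} = 7,  a_{26} = 8.
The sequence repeats with period 24.
The value 3 first appears (with i ≥ 3) at a_{11}.

11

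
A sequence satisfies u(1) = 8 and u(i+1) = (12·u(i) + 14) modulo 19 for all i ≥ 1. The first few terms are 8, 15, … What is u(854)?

15

We have u(1) = 8,  u(2) = 15,  u(3) = 4,  u(4) = 5,  u(5) = 17,  u(6) = 9,  u(7) = 8.
Since u(7) = u(1) = 8, the sequence is periodic with period 6.
(854 - 1) mod 6 = 1, so u(854) = u(2) = 15.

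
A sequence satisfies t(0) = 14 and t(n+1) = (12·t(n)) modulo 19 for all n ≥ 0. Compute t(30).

14

We have t(0) = 14; t(1) = 16; t(2) = 2; t(3) = 5; t(4) = 3; t(5) = 17; t(6) = 14.
The sequence repeats with period 6.
(30 - 0) mod 6 = 0, so t(30) = t(0) = 14.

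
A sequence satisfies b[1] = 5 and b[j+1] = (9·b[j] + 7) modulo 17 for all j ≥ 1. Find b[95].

12

Computing terms: b[1] = 5, b[2] = 1, b[3] = 16, b[4] = 15, b[5] = 6, b[6] = 10, b[7] = 12, b[8] = 13, b[9] = 5.
The sequence repeats with period 8.
So b[95] = b[1 + ((95-1) mod 8)] = b[7] = 12.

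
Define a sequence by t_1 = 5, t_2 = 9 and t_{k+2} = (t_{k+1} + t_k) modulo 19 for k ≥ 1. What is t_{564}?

3

Computing terms: t_1 = 5; t_2 = 9; t_3 = 14; t_4 = 4; t_5 = 18; t_6 = 3; t_7 = 2; t_8 = 5; t_9 = 7; t_{10} = 12; t_{11} = 0; t_{12} = 12; t_{13} = 12; t_{14} = 5; t_{15} = 17; t_{16} = 3; t_{17} = 1; t_{18} = 4; t_{19} = 5; t_{20} = 9.
The sequence repeats with period 18.
So t_{564} = t_{1 + ((564-1) mod 18)} = t_6 = 3.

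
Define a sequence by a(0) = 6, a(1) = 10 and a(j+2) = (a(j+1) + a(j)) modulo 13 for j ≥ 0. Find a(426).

6

a(0) = 6; a(1) = 10; a(2) = 3; a(3) = 0; a(4) = 3; a(5) = 3; a(6) = 6; a(7) = 9; a(8) = 2; a(9) = 11; a(10) = 0; a(11) = 11; a(12) = 11; a(13) = 9; a(14) = 7; a(15) = 3; a(16) = 10; a(17) = 0; a(18) = 10; a(19) = 10; a(20) = 7; a(21) = 4; a(22) = 11; a(23) = 2; a(24) = 0; a(25) = 2; a(26) = 2; a(27) = 4; a(28) = 6; a(29) = 10.
The sequence repeats with period 28.
(426 - 0) mod 28 = 6, so a(426) = a(6) = 6.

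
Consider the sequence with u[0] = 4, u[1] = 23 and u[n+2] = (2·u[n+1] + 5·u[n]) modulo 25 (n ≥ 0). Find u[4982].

16

We have u[0] = 4, u[1] = 23, u[2] = 16, u[3] = 22, u[4] = 24, u[5] = 8, u[6] = 11, u[7] = 12, u[8] = 4, u[9] = 18, u[10] = 6, u[11] = 2, u[12] = 9, u[13] = 3, u[14] = 1, u[15] = 17, u[16] = 14, u[17] = 13, u[18] = 21, u[19] = 7, u[20] = 19, u[21] = 23, u[22] = 16.
Since (u[21], u[22]) = (u[1], u[2]) = (23, 16) (two consecutive terms determine the rest), the sequence is eventually periodic: after a pre-period of length 1 it cycles with period 20.
For n ≥ 1, u[n] depends only on (n - 1) mod 20. (4982 - 1) mod 20 = 1, so u[4982] = u[2] = 16.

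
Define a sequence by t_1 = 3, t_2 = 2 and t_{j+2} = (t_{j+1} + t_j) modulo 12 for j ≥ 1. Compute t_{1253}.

Computing terms: t_1 = 3, t_2 = 2, t_3 = 5, t_4 = 7, t_5 = 0, t_6 = 7, t_7 = 7, t_8 = 2, t_9 = 9, t_{10} = 11, t_{11} = 8, t_{12} = 7, t_{13} = 3, t_{14} = 10, t_{15} = 1, t_{16} = 11, t_{17} = 0, t_{18} = 11, t_{19} = 11, t_{20} = 10, t_{21} = 9, t_{22} = 7, t_{23} = 4, t_{24} = 11, t_{25} = 3, t_{26} = 2.
Since (t_{25}, t_{26}) = (t_1, t_2) = (3, 2) (two consecutive terms determine the rest), the sequence is periodic with period 24.
So t_{1253} = t_{1 + ((1253-1) mod 24)} = t_5 = 0.

0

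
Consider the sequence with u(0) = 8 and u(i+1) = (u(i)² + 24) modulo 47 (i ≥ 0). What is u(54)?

9

We have u(0) = 8; u(1) = 41; u(2) = 13; u(3) = 5; u(4) = 2; u(5) = 28; u(6) = 9; u(7) = 11; u(8) = 4; u(9) = 40; u(10) = 26; u(11) = 42; u(12) = 2.
Since u(12) = u(4) = 2, the sequence is eventually periodic: after a pre-period of length 4 it cycles with period 8.
For i ≥ 4, u(i) depends only on (i - 4) mod 8. (54 - 4) mod 8 = 2, so u(54) = u(6) = 9.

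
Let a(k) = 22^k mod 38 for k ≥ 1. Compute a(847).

a(1) = 22; a(2) = 28; a(3) = 8; a(4) = 24; a(5) = 34; a(6) = 26; a(7) = 2; a(8) = 6; a(9) = 18; a(10) = 16; a(11) = 10; a(12) = 30; a(13) = 14; a(14) = 4; a(15) = 12; a(16) = 36; a(17) = 32; a(18) = 20; a(19) = 22.
Since a(19) = a(1) = 22, the sequence is periodic with period 18.
So a(847) = a(1 + ((847-1) mod 18)) = a(1) = 22.

22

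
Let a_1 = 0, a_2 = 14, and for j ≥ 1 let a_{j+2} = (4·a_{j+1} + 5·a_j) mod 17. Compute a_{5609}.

We have a_1 = 0; a_2 = 14; a_3 = 5; a_4 = 5; a_5 = 11; a_6 = 1; a_7 = 8; a_8 = 3; a_9 = 1; a_{10} = 2; a_{11} = 13; a_{12} = 11; a_{13} = 7; a_{14} = 15; a_{15} = 10; a_{16} = 13; a_{17} = 0; a_{18} = 14.
The sequence repeats with period 16.
So a_{5609} = a_{1 + ((5609-1) mod 16)} = a_9 = 1.

1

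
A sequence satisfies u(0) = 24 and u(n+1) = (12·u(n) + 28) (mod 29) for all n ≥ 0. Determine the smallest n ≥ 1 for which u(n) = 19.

3

u(0) = 24; u(1) = 26; u(2) = 21; u(3) = 19; u(4) = 24.
Since u(4) = u(0) = 24, the sequence is periodic with period 4.
The value 19 first appears (with n ≥ 1) at u(3).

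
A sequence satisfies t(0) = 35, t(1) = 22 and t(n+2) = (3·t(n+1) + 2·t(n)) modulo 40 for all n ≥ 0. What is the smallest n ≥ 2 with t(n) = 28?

4

t(0) = 35, t(1) = 22, t(2) = 16, t(3) = 12, t(4) = 28, t(5) = 28, t(6) = 20, t(7) = 36, t(8) = 28, t(9) = 36, t(10) = 4, t(11) = 4, t(12) = 20, t(13) = 28, t(14) = 4, t(15) = 28, t(16) = 12, t(17) = 12, t(18) = 20, t(19) = 4, t(20) = 12, t(21) = 4, t(22) = 36, t(23) = 36, t(24) = 20, t(25) = 12, t(26) = 36, t(27) = 12, t(28) = 28.
Since (t(27), t(28)) = (t(3), t(4)) = (12, 28) (two consecutive terms determine the rest), the sequence is eventually periodic: after a pre-period of length 3 it cycles with period 24.
The value 28 first appears (with n ≥ 2) at t(4).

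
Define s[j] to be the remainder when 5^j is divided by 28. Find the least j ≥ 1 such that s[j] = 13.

3

Computing terms: s[0] = 1,  s[1] = 5,  s[2] = 25,  s[3] = 13,  s[4] = 9,  s[5] = 17,  s[6] = 1.
The sequence repeats with period 6.
The value 13 first appears (with j ≥ 1) at s[3].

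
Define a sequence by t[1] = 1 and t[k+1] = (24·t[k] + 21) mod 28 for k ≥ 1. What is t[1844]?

Listing terms: t[1] = 1; t[2] = 17; t[3] = 9; t[4] = 13; t[5] = 25; t[6] = 5; t[7] = 1.
Since t[7] = t[1] = 1, the sequence is periodic with period 6.
So t[1844] = t[1 + ((1844-1) mod 6)] = t[2] = 17.

17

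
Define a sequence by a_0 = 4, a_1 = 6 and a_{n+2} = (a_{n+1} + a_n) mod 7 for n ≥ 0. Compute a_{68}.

Listing terms: a_0 = 4; a_1 = 6; a_2 = 3; a_3 = 2; a_4 = 5; a_5 = 0; a_6 = 5; a_7 = 5; a_8 = 3; a_9 = 1; a_{10} = 4; a_{11} = 5; a_{12} = 2; a_{13} = 0; a_{14} = 2; a_{15} = 2; a_{16} = 4; a_{17} = 6.
Since (a_{16}, a_{17}) = (a_0, a_1) = (4, 6) (two consecutive terms determine the rest), the sequence is periodic with period 16.
(68 - 0) mod 16 = 4, so a_{68} = a_4 = 5.

5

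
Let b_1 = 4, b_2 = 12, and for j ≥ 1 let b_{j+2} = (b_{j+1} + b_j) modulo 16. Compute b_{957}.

0

Listing terms: b_1 = 4, b_2 = 12, b_3 = 0, b_4 = 12, b_5 = 12, b_6 = 8, b_7 = 4, b_8 = 12.
The sequence repeats with period 6.
So b_{957} = b_{1 + ((957-1) mod 6)} = b_3 = 0.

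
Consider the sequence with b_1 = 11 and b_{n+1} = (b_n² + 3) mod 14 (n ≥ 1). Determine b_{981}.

Computing terms: b_1 = 11,  b_2 = 12,  b_3 = 7,  b_4 = 10,  b_5 = 5,  b_6 = 0,  b_7 = 3,  b_8 = 12.
Since b_8 = b_2 = 12, the sequence is eventually periodic: after a pre-period of length 1 it cycles with period 6.
For n ≥ 2, b_n depends only on (n - 2) mod 6. (981 - 2) mod 6 = 1, so b_{981} = b_3 = 7.

7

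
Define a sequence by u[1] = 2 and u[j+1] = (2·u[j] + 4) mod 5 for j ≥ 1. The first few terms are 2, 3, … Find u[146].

We have u[1] = 2, u[2] = 3, u[3] = 0, u[4] = 4, u[5] = 2.
The sequence repeats with period 4.
So u[146] = u[1 + ((146-1) mod 4)] = u[2] = 3.

3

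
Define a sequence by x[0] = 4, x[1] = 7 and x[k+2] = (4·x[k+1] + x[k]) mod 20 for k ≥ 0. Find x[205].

3

Computing terms: x[0] = 4, x[1] = 7, x[2] = 12, x[3] = 15, x[4] = 12, x[5] = 3, x[6] = 4, x[7] = 19, x[8] = 0, x[9] = 19, x[10] = 16, x[11] = 3, x[12] = 8, x[13] = 15, x[14] = 8, x[15] = 7, x[16] = 16, x[17] = 11, x[18] = 0, x[19] = 11, x[20] = 4, x[21] = 7.
Since (x[20], x[21]) = (x[0], x[1]) = (4, 7) (two consecutive terms determine the rest), the sequence is periodic with period 20.
(205 - 0) mod 20 = 5, so x[205] = x[5] = 3.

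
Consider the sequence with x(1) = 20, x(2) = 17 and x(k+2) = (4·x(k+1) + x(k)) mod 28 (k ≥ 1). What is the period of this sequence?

We have x(1) = 20, x(2) = 17, x(3) = 4, x(4) = 5, x(5) = 24, x(6) = 17, x(7) = 8, x(8) = 21, x(9) = 8, x(10) = 25, x(11) = 24, x(12) = 9, x(13) = 4, x(14) = 25, x(15) = 20, x(16) = 21, x(17) = 20, x(18) = 17.
Since (x(17), x(18)) = (x(1), x(2)) = (20, 17) (two consecutive terms determine the rest), the sequence is periodic with period 16.

16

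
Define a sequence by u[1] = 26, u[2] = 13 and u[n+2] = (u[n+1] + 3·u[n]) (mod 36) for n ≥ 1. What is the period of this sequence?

Computing terms: u[1] = 26; u[2] = 13; u[3] = 19; u[4] = 22; u[5] = 7; u[6] = 1; u[7] = 22; u[8] = 25; u[9] = 19; u[10] = 22.
Since (u[9], u[10]) = (u[3], u[4]) = (19, 22) (two consecutive terms determine the rest), the sequence is eventually periodic: after a pre-period of length 2 it cycles with period 6.

6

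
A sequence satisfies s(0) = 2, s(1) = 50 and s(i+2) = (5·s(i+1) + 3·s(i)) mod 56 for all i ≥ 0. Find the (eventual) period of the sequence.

6

We have s(0) = 2; s(1) = 50; s(2) = 32; s(3) = 30; s(4) = 22; s(5) = 32; s(6) = 2; s(7) = 50.
Since (s(6), s(7)) = (s(0), s(1)) = (2, 50) (two consecutive terms determine the rest), the sequence is periodic with period 6.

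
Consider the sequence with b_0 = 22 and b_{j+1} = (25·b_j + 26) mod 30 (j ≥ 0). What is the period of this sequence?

3

Listing terms: b_0 = 22,  b_1 = 6,  b_2 = 26,  b_3 = 16,  b_4 = 6.
Since b_4 = b_1 = 6, the sequence is eventually periodic: after a pre-period of length 1 it cycles with period 3.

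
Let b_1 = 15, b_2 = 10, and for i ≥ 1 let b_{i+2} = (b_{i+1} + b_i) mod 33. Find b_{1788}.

8

b_1 = 15,  b_2 = 10,  b_3 = 25,  b_4 = 2,  b_5 = 27,  b_6 = 29,  b_7 = 23,  b_8 = 19,  b_9 = 9,  b_{10} = 28,  b_{11} = 4,  b_{12} = 32,  b_{13} = 3,  b_{14} = 2,  b_{15} = 5,  b_{16} = 7,  b_{17} = 12,  b_{18} = 19,  b_{19} = 31,  b_{20} = 17,  b_{21} = 15,  b_{22} = 32,  b_{23} = 14,  b_{24} = 13,  b_{25} = 27,  b_{26} = 7,  b_{27} = 1,  b_{28} = 8,  b_{29} = 9,  b_{30} = 17,  b_{31} = 26,  b_{32} = 10,  b_{33} = 3,  b_{34} = 13,  b_{35} = 16,  b_{36} = 29,  b_{37} = 12,  b_{38} = 8,  b_{39} = 20,  b_{40} = 28,  b_{41} = 15,  b_{42} = 10.
Since (b_{41}, b_{42}) = (b_1, b_2) = (15, 10) (two consecutive terms determine the rest), the sequence is periodic with period 40.
(1788 - 1) mod 40 = 27, so b_{1788} = b_{28} = 8.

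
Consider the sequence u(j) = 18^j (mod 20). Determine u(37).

8

u(0) = 1,  u(1) = 18,  u(2) = 4,  u(3) = 12,  u(4) = 16,  u(5) = 8,  u(6) = 4.
Since u(6) = u(2) = 4, the sequence is eventually periodic: after a pre-period of length 2 it cycles with period 4.
For j ≥ 2, u(j) depends only on (j - 2) mod 4. (37 - 2) mod 4 = 3, so u(37) = u(5) = 8.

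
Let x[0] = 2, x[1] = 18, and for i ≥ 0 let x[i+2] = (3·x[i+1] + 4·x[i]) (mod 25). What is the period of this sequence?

10

Computing terms: x[0] = 2, x[1] = 18, x[2] = 12, x[3] = 8, x[4] = 22, x[5] = 23, x[6] = 7, x[7] = 13, x[8] = 17, x[9] = 3, x[10] = 2, x[11] = 18.
The sequence repeats with period 10.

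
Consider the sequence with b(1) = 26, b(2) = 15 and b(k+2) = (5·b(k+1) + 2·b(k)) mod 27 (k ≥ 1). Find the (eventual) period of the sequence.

Listing terms: b(1) = 26; b(2) = 15; b(3) = 19; b(4) = 17; b(5) = 15; b(6) = 1; b(7) = 8; b(8) = 15; b(9) = 10; b(10) = 26; b(11) = 15.
The sequence repeats with period 9.

9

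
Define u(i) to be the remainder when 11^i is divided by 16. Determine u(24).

1

u(1) = 11; u(2) = 9; u(3) = 3; u(4) = 1; u(5) = 11.
The sequence repeats with period 4.
So u(24) = u(1 + ((24-1) mod 4)) = u(4) = 1.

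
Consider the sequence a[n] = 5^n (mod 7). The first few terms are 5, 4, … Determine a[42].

We have a[1] = 5, a[2] = 4, a[3] = 6, a[4] = 2, a[5] = 3, a[6] = 1, a[7] = 5.
The sequence repeats with period 6.
So a[42] = a[1 + ((42-1) mod 6)] = a[6] = 1.

1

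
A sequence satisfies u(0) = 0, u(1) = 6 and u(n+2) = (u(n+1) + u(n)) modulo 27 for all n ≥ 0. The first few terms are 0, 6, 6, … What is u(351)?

u(0) = 0, u(1) = 6, u(2) = 6, u(3) = 12, u(4) = 18, u(5) = 3, u(6) = 21, u(7) = 24, u(8) = 18, u(9) = 15, u(10) = 6, u(11) = 21, u(12) = 0, u(13) = 21, u(14) = 21, u(15) = 15, u(16) = 9, u(17) = 24, u(18) = 6, u(19) = 3, u(20) = 9, u(21) = 12, u(22) = 21, u(23) = 6, u(24) = 0, u(25) = 6.
Since (u(24), u(25)) = (u(0), u(1)) = (0, 6) (two consecutive terms determine the rest), the sequence is periodic with period 24.
So u(351) = u(0 + ((351-0) mod 24)) = u(15) = 15.

15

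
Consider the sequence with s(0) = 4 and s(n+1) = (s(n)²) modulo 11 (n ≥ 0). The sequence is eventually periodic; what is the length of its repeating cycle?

4

We have s(0) = 4, s(1) = 5, s(2) = 3, s(3) = 9, s(4) = 4.
The sequence repeats with period 4.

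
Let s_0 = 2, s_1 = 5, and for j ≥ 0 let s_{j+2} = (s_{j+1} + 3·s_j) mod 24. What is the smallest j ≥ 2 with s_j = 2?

Computing terms: s_0 = 2; s_1 = 5; s_2 = 11; s_3 = 2; s_4 = 11; s_5 = 17; s_6 = 2; s_7 = 5.
Since (s_6, s_7) = (s_0, s_1) = (2, 5) (two consecutive terms determine the rest), the sequence is periodic with period 6.
The value 2 first appears (with j ≥ 2) at s_3.

3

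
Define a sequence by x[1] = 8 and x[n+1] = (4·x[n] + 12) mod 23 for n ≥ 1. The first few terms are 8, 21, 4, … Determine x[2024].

Computing terms: x[1] = 8; x[2] = 21; x[3] = 4; x[4] = 5; x[5] = 9; x[6] = 2; x[7] = 20; x[8] = 0; x[9] = 12; x[10] = 14; x[11] = 22; x[12] = 8.
Since x[12] = x[1] = 8, the sequence is periodic with period 11.
(2024 - 1) mod 11 = 10, so x[2024] = x[11] = 22.

22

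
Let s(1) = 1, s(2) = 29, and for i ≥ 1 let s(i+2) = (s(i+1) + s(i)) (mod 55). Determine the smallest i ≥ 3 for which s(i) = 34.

We have s(1) = 1, s(2) = 29, s(3) = 30, s(4) = 4, s(5) = 34, s(6) = 38, s(7) = 17, s(8) = 0, s(9) = 17, s(10) = 17, s(11) = 34, s(12) = 51, s(13) = 30, s(14) = 26, s(15) = 1, s(16) = 27, s(17) = 28, s(18) = 0, s(19) = 28, s(20) = 28, s(21) = 1, s(22) = 29.
Since (s(21), s(22)) = (s(1), s(2)) = (1, 29) (two consecutive terms determine the rest), the sequence is periodic with period 20.
The value 34 first appears (with i ≥ 3) at s(5).

5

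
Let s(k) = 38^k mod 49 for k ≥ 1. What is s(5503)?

Computing terms: s(1) = 38,  s(2) = 23,  s(3) = 41,  s(4) = 39,  s(5) = 12,  s(6) = 15,  s(7) = 31,  s(8) = 2,  s(9) = 27,  s(10) = 46,  s(11) = 33,  s(12) = 29,  s(13) = 24,  s(14) = 30,  s(15) = 13,  s(16) = 4,  s(17) = 5,  s(18) = 43,  s(19) = 17,  s(20) = 9,  s(21) = 48,  s(22) = 11,  s(23) = 26,  s(24) = 8,  s(25) = 10,  s(26) = 37,  s(27) = 34,  s(28) = 18,  s(29) = 47,  s(30) = 22,  s(31) = 3,  s(32) = 16,  s(33) = 20,  s(34) = 25,  s(35) = 19,  s(36) = 36,  s(37) = 45,  s(38) = 44,  s(39) = 6,  s(40) = 32,  s(41) = 40,  s(42) = 1,  s(43) = 38.
Since s(43) = s(1) = 38, the sequence is periodic with period 42.
So s(5503) = s(1 + ((5503-1) mod 42)) = s(1) = 38.

38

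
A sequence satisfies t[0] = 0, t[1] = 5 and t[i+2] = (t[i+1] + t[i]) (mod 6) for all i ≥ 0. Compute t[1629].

4

Computing terms: t[0] = 0,  t[1] = 5,  t[2] = 5,  t[3] = 4,  t[4] = 3,  t[5] = 1,  t[6] = 4,  t[7] = 5,  t[8] = 3,  t[9] = 2,  t[10] = 5,  t[11] = 1,  t[12] = 0,  t[13] = 1,  t[14] = 1,  t[15] = 2,  t[16] = 3,  t[17] = 5,  t[18] = 2,  t[19] = 1,  t[20] = 3,  t[21] = 4,  t[22] = 1,  t[23] = 5,  t[24] = 0,  t[25] = 5.
Since (t[24], t[25]) = (t[0], t[1]) = (0, 5) (two consecutive terms determine the rest), the sequence is periodic with period 24.
So t[1629] = t[0 + ((1629-0) mod 24)] = t[21] = 4.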